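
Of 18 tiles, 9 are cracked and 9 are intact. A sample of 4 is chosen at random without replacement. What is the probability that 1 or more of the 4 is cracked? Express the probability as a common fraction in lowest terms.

163/170

Total selections: C(18,4) = 3060.
The complement is all 4 are intact: C(9,4) = 126.
Probability = 1 − 126/3060 = 2934/3060 = 163/170.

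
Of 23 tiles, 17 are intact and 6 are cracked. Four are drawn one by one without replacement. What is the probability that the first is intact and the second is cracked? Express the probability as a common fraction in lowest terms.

51/253

Multiply the conditional probabilities at each draw: 17/23 · 6/22 = 102/506 = 51/253.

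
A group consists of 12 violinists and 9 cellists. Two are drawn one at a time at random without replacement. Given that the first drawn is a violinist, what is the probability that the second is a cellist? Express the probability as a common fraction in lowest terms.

9/20

After removing one violinist, 20 remain: 11 violinists and 9 cellists.
So the probability the next is a cellist is 9/20.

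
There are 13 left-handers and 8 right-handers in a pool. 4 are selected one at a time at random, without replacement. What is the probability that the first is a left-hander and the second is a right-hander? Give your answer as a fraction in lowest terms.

Multiply the conditional probabilities at each draw: 13/21 · 8/20 = 104/420 = 26/105.

26/105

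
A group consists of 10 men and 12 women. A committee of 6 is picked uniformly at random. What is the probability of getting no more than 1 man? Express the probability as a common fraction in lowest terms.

There are C(22,6) = 74613 ways to choose the 6.
Favorable selections (no more than 1 man): C(10,0)·C(12,6) + C(10,1)·C(12,5) = 924 + 7920 = 8844.
Probability = 8844/74613 = 268/2261.

268/2261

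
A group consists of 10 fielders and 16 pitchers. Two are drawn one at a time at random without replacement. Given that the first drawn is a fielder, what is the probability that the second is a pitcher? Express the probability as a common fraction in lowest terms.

After removing one fielder, 25 remain: 9 fielders and 16 pitchers.
So the probability the next is a pitcher is 16/25.

16/25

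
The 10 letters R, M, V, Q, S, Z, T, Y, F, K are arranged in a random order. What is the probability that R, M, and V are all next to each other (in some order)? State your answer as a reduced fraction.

1/15

There are 10! = 3628800 arrangements.
Treat the three as one block: 8! placements × 3! orders within the block = 40320·6 = 241920.
Probability = 241920/3628800 = 1/15.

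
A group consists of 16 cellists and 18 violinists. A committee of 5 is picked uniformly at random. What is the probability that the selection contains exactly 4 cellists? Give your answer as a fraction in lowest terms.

1365/11594

There are C(34,5) = 278256 ways to choose 5 from 34.
Selections with exactly 4 cellists: choose 4 of the 16 cellists and 1 of the 18 violinists, C(16,4)·C(18,1) = 1820·18 = 32760.
Probability = 32760/278256 = 1365/11594.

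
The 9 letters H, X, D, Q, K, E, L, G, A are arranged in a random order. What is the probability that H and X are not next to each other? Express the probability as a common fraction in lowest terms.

There are 9! = 362880 arrangements.
Arrangements with H and X adjacent: 2·8! = 80640.
So not adjacent: 362880 − 80640 = 282240, probability 282240/362880 = 7/9.

7/9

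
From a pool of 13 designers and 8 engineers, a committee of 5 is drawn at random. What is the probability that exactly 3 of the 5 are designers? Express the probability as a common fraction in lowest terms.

1144/2907

The sample space is all 5-subsets of the 21: C(21,5) = 20349.
Selections with exactly 3 designers: choose 3 of the 13 designers and 2 of the 8 engineers, C(13,3)·C(8,2) = 286·28 = 8008.
Probability = 8008/20349 = 1144/2907.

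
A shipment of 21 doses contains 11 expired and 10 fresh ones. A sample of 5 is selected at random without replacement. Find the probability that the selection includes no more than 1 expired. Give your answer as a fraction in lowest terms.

There are C(21,5) = 20349 ways to choose the 5.
Favorable selections (no more than 1 expired): C(11,0)·C(10,5) + C(11,1)·C(10,4) = 252 + 2310 = 2562.
Probability = 2562/20349 = 122/969.

122/969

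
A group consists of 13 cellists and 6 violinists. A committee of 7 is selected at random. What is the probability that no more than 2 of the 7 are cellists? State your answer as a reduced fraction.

There are C(19,7) = 50388 ways to choose the 7.
Favorable selections (no more than 2 cellists): C(13,1)·C(6,6) + C(13,2)·C(6,5) = 13 + 468 = 481.
Probability = 481/50388 = 37/3876.

37/3876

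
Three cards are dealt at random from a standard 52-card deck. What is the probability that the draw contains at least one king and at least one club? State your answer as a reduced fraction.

33/260

There are C(52,3) = 22100 possible draws.
By inclusion-exclusion on the complements, draws missing all kings or all clubs: C(48,3) + C(39,3) − C(36,3) = 17296 + 9139 − 7140 = 19295.
So draws with at least one of each: 22100 − 19295 = 2805, probability 2805/22100 = 33/260.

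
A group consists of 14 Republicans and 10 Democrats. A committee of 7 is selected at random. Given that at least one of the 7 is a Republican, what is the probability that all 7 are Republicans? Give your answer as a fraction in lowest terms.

143/14416

Work in counts. Selections with at least one Republican: C(24,7) − C(10,7) = 346104 − 120 = 345984.
Of those, selections where all 7 are Republicans: C(14,7) = 3432.
Conditional probability = 3432/345984 = 143/14416.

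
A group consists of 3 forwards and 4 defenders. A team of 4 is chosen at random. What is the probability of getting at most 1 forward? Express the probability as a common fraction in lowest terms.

There are C(7,4) = 35 ways to choose the 4.
Favorable selections (at most 1 forward): C(3,0)·C(4,4) + C(3,1)·C(4,3) = 1 + 12 = 13.
Probability = 13/35.

13/35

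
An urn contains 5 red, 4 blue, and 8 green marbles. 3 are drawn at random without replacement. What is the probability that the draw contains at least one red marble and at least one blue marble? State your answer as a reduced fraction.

There are C(17,3) = 680 possible draws.
By inclusion-exclusion on the complements, draws missing all red or all blue: C(12,3) + C(13,3) − C(8,3) = 220 + 286 − 56 = 450.
So draws with at least one of each: 680 − 450 = 230, probability 230/680 = 23/68.

23/68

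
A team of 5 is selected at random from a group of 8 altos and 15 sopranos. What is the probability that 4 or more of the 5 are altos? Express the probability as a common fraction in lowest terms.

There are C(23,5) = 33649 ways to choose the 5.
Favorable selections (4 or more altos): C(8,4)·C(15,1) + C(8,5)·C(15,0) = 1050 + 56 = 1106.
Probability = 1106/33649 = 158/4807.

158/4807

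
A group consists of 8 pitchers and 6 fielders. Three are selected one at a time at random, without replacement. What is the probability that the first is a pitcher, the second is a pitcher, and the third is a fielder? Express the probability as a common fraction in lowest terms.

2/13

Multiply the conditional probabilities at each draw: 8/14 · 7/13 · 6/12 = 336/2184 = 2/13.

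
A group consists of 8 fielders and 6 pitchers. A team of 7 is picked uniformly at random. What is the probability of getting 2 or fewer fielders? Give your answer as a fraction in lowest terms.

2/39

There are C(14,7) = 3432 ways to choose the 7.
Favorable selections (2 or fewer fielders): C(8,1)·C(6,6) + C(8,2)·C(6,5) = 8 + 168 = 176.
Probability = 176/3432 = 2/39.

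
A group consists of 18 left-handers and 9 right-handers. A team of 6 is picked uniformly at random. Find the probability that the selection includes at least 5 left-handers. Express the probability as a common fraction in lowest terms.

There are C(27,6) = 296010 ways to choose the 6.
Favorable selections (at least 5 left-handers): C(18,5)·C(9,1) + C(18,6)·C(9,0) = 77112 + 18564 = 95676.
Probability = 95676/296010 = 15946/49335.

15946/49335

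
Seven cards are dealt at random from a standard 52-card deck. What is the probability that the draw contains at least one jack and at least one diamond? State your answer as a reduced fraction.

53122231/133784560

There are C(52,7) = 133784560 possible draws.
By inclusion-exclusion on the complements, draws missing all jacks or all diamonds: C(48,7) + C(39,7) − C(36,7) = 73629072 + 15380937 − 8347680 = 80662329.
So draws with at least one of each: 133784560 − 80662329 = 53122231, probability 53122231/133784560.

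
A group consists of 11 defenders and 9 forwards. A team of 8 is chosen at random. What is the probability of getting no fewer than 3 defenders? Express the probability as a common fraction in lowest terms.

8063/8398

Total selections: C(20,8) = 125970.
Favorable selections (no fewer than 3 defenders): C(11,3)·C(9,5) + C(11,4)·C(9,4) + C(11,5)·C(9,3) + C(11,6)·C(9,2) + C(11,7)·C(9,1) + C(11,8)·C(9,0) = 20790 + 41580 + 38808 + 16632 + 2970 + 165 = 120945.
Probability = 120945/125970 = 8063/8398.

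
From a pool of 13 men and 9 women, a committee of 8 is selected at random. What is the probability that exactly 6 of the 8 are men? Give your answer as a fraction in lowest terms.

312/1615

There are C(22,8) = 319770 ways to choose 8 from 22.
Selections with exactly 6 men: choose 6 of the 13 men and 2 of the 9 women, C(13,6)·C(9,2) = 1716·36 = 61776.
Probability = 61776/319770 = 312/1615.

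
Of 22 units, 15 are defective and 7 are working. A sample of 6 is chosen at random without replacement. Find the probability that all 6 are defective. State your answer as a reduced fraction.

65/969

There are C(22,6) = 74613 possible selections.
Selections with all defective: C(15,6) = 5005.
Probability = 5005/74613 = 65/969.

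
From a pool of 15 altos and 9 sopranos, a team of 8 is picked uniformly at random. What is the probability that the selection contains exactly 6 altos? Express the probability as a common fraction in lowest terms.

1820/7429

There are C(24,8) = 735471 ways to choose 8 from 24.
Selections with exactly 6 altos: choose 6 of the 15 altos and 2 of the 9 sopranos, C(15,6)·C(9,2) = 5005·36 = 180180.
Probability = 180180/735471 = 1820/7429.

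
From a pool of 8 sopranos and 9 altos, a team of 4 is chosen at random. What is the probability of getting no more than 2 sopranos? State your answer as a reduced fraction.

There are C(17,4) = 2380 ways to choose the 4.
Count the complement (more than 2 sopranos): C(8,3)·C(9,1) + C(8,4)·C(9,0) = 504 + 70 = 574.
Probability = 1 − 574/2380 = 1806/2380 = 129/170.

129/170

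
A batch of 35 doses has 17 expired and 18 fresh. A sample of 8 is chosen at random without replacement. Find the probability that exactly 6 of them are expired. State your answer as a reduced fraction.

3978/49445

The sample space is all 8-subsets of the 35: C(35,8) = 23535820.
Selections with exactly 6 expired: choose 6 of the 17 expired and 2 of the 18 fresh, C(17,6)·C(18,2) = 12376·153 = 1893528.
Probability = 1893528/23535820 = 3978/49445.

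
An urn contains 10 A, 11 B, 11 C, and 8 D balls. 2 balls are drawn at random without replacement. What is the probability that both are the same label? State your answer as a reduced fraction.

There are C(40,2) = 780 ways to draw 2 balls.
All same label: C(10,2) + C(11,2) + C(11,2) + C(8,2) = 45 + 55 + 55 + 28 = 183.
Probability = 183/780 = 61/260.

61/260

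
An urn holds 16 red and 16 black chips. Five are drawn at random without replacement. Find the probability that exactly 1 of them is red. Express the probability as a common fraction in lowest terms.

The sample space is all 5-subsets of the 32: C(32,5) = 201376.
Selections with exactly 1 red: choose 1 of the 16 red and 4 of the 16 black, C(16,1)·C(16,4) = 16·1820 = 29120.
Probability = 29120/201376 = 130/899.

130/899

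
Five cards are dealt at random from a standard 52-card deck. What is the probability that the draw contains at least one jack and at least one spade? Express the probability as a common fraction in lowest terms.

There are C(52,5) = 2598960 possible draws.
By inclusion-exclusion on the complements, draws missing all jacks or all spades: C(48,5) + C(39,5) − C(36,5) = 1712304 + 575757 − 376992 = 1911069.
So draws with at least one of each: 2598960 − 1911069 = 687891, probability 687891/2598960 = 229297/866320.

229297/866320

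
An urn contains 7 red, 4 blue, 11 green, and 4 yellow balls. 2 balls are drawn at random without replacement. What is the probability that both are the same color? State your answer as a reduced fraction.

88/325

There are C(26,2) = 325 ways to draw 2 balls.
All same color: C(7,2) + C(4,2) + C(11,2) + C(4,2) = 21 + 6 + 55 + 6 = 88.
Probability = 88/325.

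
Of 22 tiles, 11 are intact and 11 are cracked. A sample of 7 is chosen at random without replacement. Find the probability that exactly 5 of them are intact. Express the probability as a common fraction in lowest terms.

385/2584

Total number of selections: C(22,7) = 170544.
Selections with exactly 5 intact: choose 5 of the 11 intact and 2 of the 11 cracked, C(11,5)·C(11,2) = 462·55 = 25410.
Probability = 25410/170544 = 385/2584.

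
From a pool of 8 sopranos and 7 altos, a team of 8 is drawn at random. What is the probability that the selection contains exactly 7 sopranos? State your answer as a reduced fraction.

56/6435

The sample space is all 8-subsets of the 15: C(15,8) = 6435.
Selections with exactly 7 sopranos: choose 7 of the 8 sopranos and 1 of the 7 altos, C(8,7)·C(7,1) = 8·7 = 56.
Probability = 56/6435.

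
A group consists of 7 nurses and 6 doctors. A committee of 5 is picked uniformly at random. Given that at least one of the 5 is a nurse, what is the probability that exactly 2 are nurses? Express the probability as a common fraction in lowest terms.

20/61

Work in counts. Selections with at least one nurse: C(13,5) − C(6,5) = 1287 − 6 = 1281.
Of those, selections where exactly 2 are nurses: C(7,2)·C(6,3) = 21·20 = 420.
Conditional probability = 420/1281 = 20/61.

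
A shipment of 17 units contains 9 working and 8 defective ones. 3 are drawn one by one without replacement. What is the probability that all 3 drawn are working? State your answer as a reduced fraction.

Multiply the conditional probabilities at each draw: 9/17 · 8/16 · 7/15 = 504/4080 = 21/170.

21/170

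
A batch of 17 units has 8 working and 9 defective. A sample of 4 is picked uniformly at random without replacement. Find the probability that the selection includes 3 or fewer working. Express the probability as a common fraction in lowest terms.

There are C(17,4) = 2380 ways to choose the 4.
Favorable selections (3 or fewer working): C(8,0)·C(9,4) + C(8,1)·C(9,3) + C(8,2)·C(9,2) + C(8,3)·C(9,1) = 126 + 672 + 1008 + 504 = 2310.
Probability = 2310/2380 = 33/34.

33/34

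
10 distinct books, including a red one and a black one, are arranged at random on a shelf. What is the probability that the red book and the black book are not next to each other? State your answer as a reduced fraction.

There are 10! = 3628800 arrangements.
Arrangements with the red book and the black book adjacent: 2·9! = 725760.
So not adjacent: 3628800 − 725760 = 2903040, probability 2903040/3628800 = 4/5.

4/5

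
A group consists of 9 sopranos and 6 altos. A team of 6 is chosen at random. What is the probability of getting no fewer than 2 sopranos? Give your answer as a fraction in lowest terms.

Total selections: C(15,6) = 5005.
Count the complement (fewer than 2 sopranos): C(9,0)·C(6,6) + C(9,1)·C(6,5) = 1 + 54 = 55.
Probability = 1 − 55/5005 = 4950/5005 = 90/91.

90/91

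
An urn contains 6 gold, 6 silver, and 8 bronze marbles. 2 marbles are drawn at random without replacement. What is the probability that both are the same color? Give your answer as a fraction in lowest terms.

29/95

There are C(20,2) = 190 ways to draw 2 marbles.
All same color: C(6,2) + C(6,2) + C(8,2) = 15 + 15 + 28 = 58.
Probability = 58/190 = 29/95.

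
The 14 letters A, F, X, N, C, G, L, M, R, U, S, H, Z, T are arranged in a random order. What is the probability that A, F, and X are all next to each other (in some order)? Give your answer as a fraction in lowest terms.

There are 14! = 87178291200 arrangements.
Treat the three as one block: 12! placements × 3! orders within the block = 479001600·6 = 2874009600.
Probability = 2874009600/87178291200 = 3/91.

3/91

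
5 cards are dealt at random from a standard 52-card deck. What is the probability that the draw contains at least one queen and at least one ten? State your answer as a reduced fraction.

There are C(52,5) = 2598960 possible draws.
By inclusion-exclusion on the complements, draws missing all queens or all tens: C(48,5) + C(48,5) − C(44,5) = 1712304 + 1712304 − 1086008 = 2338600.
So draws with at least one of each: 2598960 − 2338600 = 260360, probability 260360/2598960 = 6509/64974.

6509/64974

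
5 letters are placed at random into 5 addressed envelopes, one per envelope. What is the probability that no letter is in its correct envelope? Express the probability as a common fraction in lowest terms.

11/30

There are 5! = 120 assignments.
By inclusion-exclusion, assignments with no fixed points: C(5,0)·5! − C(5,1)·4! + C(5,2)·3! − C(5,3)·2! + C(5,4)·1! − C(5,5)·0! = 44.
Probability = 44/120 = 11/30.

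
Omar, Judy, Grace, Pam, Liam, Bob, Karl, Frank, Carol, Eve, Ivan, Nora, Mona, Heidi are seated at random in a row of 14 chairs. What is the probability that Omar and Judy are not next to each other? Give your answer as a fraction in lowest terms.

There are 14! = 87178291200 arrangements.
Arrangements with Omar and Judy adjacent: 2·13! = 12454041600.
So not adjacent: 87178291200 − 12454041600 = 74724249600, probability 74724249600/87178291200 = 6/7.

6/7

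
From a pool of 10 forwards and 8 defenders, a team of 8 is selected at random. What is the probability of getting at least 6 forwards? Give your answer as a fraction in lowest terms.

Total selections: C(18,8) = 43758.
Favorable selections (at least 6 forwards): C(10,6)·C(8,2) + C(10,7)·C(8,1) + C(10,8)·C(8,0) = 5880 + 960 + 45 = 6885.
Probability = 6885/43758 = 45/286.

45/286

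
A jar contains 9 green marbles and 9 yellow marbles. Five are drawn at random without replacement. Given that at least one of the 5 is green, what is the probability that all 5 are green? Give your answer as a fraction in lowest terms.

1/67

Work in counts. Selections with at least one green: C(18,5) − C(9,5) = 8568 − 126 = 8442.
Of those, selections where all 5 are green: C(9,5) = 126.
Conditional probability = 126/8442 = 1/67.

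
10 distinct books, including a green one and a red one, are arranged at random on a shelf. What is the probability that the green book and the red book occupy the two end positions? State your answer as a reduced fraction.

1/45

There are 10! = 3628800 arrangements.
Place the green book and the red book at the ends in 2 ways, arrange the remaining 8 in 8! = 40320 ways: 2·40320 = 80640.
Probability = 80640/3628800 = 1/45.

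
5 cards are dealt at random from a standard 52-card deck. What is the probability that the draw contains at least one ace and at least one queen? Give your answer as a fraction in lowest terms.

6509/64974

There are C(52,5) = 2598960 possible draws.
By inclusion-exclusion on the complements, draws missing all aces or all queens: C(48,5) + C(48,5) − C(44,5) = 1712304 + 1712304 − 1086008 = 2338600.
So draws with at least one of each: 2598960 − 2338600 = 260360, probability 260360/2598960 = 6509/64974.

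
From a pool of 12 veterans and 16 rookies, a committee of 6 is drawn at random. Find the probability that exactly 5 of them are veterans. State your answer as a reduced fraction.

352/10465

There are C(28,6) = 376740 ways to choose 6 from 28.
Selections with exactly 5 veterans: choose 5 of the 12 veterans and 1 of the 16 rookies, C(12,5)·C(16,1) = 792·16 = 12672.
Probability = 12672/376740 = 352/10465.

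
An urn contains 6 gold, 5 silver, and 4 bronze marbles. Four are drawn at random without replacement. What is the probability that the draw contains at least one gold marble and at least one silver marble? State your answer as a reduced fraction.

There are C(15,4) = 1365 possible draws.
By inclusion-exclusion on the complements, draws missing all gold or all silver: C(9,4) + C(10,4) − C(4,4) = 126 + 210 − 1 = 335.
So draws with at least one of each: 1365 − 335 = 1030, probability 1030/1365 = 206/273.

206/273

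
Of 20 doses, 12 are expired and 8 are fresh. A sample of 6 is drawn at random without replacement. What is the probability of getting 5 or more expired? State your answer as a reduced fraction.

121/646

Total selections: C(20,6) = 38760.
Favorable selections (5 or more expired): C(12,5)·C(8,1) + C(12,6)·C(8,0) = 6336 + 924 = 7260.
Probability = 7260/38760 = 121/646.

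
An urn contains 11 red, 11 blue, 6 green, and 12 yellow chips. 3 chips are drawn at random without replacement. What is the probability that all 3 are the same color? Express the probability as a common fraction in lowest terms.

There are C(40,3) = 9880 ways to draw 3 chips.
All same color: C(11,3) + C(11,3) + C(6,3) + C(12,3) = 165 + 165 + 20 + 220 = 570.
Probability = 570/9880 = 3/52.

3/52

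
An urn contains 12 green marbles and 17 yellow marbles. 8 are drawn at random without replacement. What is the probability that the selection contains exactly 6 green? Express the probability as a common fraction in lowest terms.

3808/130065

Total number of selections: C(29,8) = 4292145.
Selections with exactly 6 green: choose 6 of the 12 green and 2 of the 17 yellow, C(12,6)·C(17,2) = 924·136 = 125664.
Probability = 125664/4292145 = 3808/130065.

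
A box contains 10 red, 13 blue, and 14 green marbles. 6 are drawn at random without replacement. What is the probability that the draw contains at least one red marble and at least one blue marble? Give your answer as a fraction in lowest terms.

There are C(37,6) = 2324784 possible draws.
By inclusion-exclusion on the complements, draws missing all red or all blue: C(27,6) + C(24,6) − C(14,6) = 296010 + 134596 − 3003 = 427603.
So draws with at least one of each: 2324784 − 427603 = 1897181, probability 1897181/2324784 = 172471/211344.

172471/211344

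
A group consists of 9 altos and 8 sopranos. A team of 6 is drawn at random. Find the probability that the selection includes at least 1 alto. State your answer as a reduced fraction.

441/442

There are C(17,6) = 12376 ways to choose the 6.
The complement is all 6 are sopranos: C(8,6) = 28.
Probability = 1 − 28/12376 = 12348/12376 = 441/442.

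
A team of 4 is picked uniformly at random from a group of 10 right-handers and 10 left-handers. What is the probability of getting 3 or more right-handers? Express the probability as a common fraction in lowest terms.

There are C(20,4) = 4845 ways to choose the 4.
Favorable selections (3 or more right-handers): C(10,3)·C(10,1) + C(10,4)·C(10,0) = 1200 + 210 = 1410.
Probability = 1410/4845 = 94/323.

94/323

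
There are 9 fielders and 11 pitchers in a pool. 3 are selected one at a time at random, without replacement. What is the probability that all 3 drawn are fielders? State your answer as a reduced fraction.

Multiply the conditional probabilities at each draw: 9/20 · 8/19 · 7/18 = 504/6840 = 7/95.

7/95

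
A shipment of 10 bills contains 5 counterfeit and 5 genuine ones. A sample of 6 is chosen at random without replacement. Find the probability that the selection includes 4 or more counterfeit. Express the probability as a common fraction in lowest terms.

There are C(10,6) = 210 ways to choose the 6.
Favorable selections (4 or more counterfeit): C(5,4)·C(5,2) + C(5,5)·C(5,1) = 50 + 5 = 55.
Probability = 55/210 = 11/42.

11/42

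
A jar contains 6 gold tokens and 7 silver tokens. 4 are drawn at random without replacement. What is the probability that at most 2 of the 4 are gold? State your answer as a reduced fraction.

There are C(13,4) = 715 ways to choose the 4.
Favorable selections (at most 2 gold): C(6,0)·C(7,4) + C(6,1)·C(7,3) + C(6,2)·C(7,2) = 35 + 210 + 315 = 560.
Probability = 560/715 = 112/143.

112/143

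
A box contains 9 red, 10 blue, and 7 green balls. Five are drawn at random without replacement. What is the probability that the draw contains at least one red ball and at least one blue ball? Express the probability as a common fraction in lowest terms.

There are C(26,5) = 65780 possible draws.
By inclusion-exclusion on the complements, draws missing all red or all blue: C(17,5) + C(16,5) − C(7,5) = 6188 + 4368 − 21 = 10535.
So draws with at least one of each: 65780 − 10535 = 55245, probability 55245/65780 = 11049/13156.

11049/13156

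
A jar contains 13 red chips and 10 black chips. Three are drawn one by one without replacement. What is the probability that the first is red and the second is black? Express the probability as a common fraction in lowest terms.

Multiply the conditional probabilities at each draw: 13/23 · 10/22 = 130/506 = 65/253.

65/253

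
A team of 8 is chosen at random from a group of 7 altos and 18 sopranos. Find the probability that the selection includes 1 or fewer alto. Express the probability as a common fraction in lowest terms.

29614/120175

There are C(25,8) = 1081575 ways to choose the 8.
Favorable selections (1 or fewer alto): C(7,0)·C(18,8) + C(7,1)·C(18,7) = 43758 + 222768 = 266526.
Probability = 266526/1081575 = 29614/120175.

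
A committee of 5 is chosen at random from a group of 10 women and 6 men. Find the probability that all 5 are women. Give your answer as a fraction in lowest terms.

3/52

There are C(16,5) = 4368 possible selections.
Selections with all women: C(10,5) = 252.
Probability = 252/4368 = 3/52.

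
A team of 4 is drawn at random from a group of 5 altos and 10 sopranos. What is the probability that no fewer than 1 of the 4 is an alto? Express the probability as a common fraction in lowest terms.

11/13

There are C(15,4) = 1365 ways to choose the 4.
The complement is all 4 are sopranos: C(10,4) = 210.
Probability = 1 − 210/1365 = 1155/1365 = 11/13.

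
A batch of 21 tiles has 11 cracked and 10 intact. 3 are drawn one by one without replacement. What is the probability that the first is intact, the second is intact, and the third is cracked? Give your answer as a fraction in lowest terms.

Multiply the conditional probabilities at each draw: 10/21 · 9/20 · 11/19 = 990/7980 = 33/266.

33/266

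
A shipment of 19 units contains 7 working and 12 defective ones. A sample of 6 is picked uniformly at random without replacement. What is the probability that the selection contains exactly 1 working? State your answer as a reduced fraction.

66/323

Total number of selections: C(19,6) = 27132.
Selections with exactly 1 working: choose 1 of the 7 working and 5 of the 12 defective, C(7,1)·C(12,5) = 7·792 = 5544.
Probability = 5544/27132 = 66/323.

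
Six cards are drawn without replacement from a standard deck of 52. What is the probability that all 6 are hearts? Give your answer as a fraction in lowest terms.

33/391510

There are C(52,6) = 20358520 possible 6-card hands.
Hands that are all hearts: C(13,6) = 1716.
Probability = 1716/20358520 = 33/391510.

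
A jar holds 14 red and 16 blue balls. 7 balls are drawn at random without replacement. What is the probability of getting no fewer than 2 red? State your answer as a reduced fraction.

681/725

There are C(30,7) = 2035800 ways to choose the 7.
Count the complement (fewer than 2 red): C(14,0)·C(16,7) + C(14,1)·C(16,6) = 11440 + 112112 = 123552.
Probability = 1 − 123552/2035800 = 1912248/2035800 = 681/725.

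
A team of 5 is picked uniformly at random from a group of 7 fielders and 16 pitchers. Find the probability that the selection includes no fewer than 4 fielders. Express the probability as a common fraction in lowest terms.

83/4807

There are C(23,5) = 33649 ways to choose the 5.
Favorable selections (no fewer than 4 fielders): C(7,4)·C(16,1) + C(7,5)·C(16,0) = 560 + 21 = 581.
Probability = 581/33649 = 83/4807.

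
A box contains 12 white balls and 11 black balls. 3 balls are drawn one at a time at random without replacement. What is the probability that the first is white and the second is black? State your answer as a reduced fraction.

6/23

Multiply the conditional probabilities at each draw: 12/23 · 11/22 = 132/506 = 6/23.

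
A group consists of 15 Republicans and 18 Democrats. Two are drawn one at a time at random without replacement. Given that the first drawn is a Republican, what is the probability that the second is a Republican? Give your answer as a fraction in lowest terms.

After removing one Republican, 32 remain: 14 Republicans and 18 Democrats.
So the probability the next is a Republican is 14/32 = 7/16.

7/16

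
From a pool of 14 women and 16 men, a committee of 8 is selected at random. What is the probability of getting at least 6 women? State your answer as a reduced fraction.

There are C(30,8) = 5852925 ways to choose the 8.
Favorable selections (at least 6 women): C(14,6)·C(16,2) + C(14,7)·C(16,1) + C(14,8)·C(16,0) = 360360 + 54912 + 3003 = 418275.
Probability = 418275/5852925 = 143/2001.

143/2001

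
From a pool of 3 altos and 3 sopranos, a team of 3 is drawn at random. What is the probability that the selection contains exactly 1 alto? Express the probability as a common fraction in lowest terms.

Total number of selections: C(6,3) = 20.
Selections with exactly 1 alto: choose 1 of the 3 altos and 2 of the 3 sopranos, C(3,1)·C(3,2) = 3·3 = 9.
Probability = 9/20.

9/20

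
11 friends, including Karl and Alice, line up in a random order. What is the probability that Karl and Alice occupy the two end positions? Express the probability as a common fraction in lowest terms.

There are 11! = 39916800 arrangements.
Place Karl and Alice at the ends in 2 ways, arrange the remaining 9 in 9! = 362880 ways: 2·362880 = 725760.
Probability = 725760/39916800 = 1/55.

1/55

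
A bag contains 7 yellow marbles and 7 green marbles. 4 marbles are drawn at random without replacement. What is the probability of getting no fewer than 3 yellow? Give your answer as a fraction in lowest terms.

There are C(14,4) = 1001 ways to choose the 4.
Favorable selections (no fewer than 3 yellow): C(7,3)·C(7,1) + C(7,4)·C(7,0) = 245 + 35 = 280.
Probability = 280/1001 = 40/143.

40/143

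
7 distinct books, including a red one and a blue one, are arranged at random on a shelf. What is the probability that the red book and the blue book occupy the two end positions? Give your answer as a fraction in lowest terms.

1/21

There are 7! = 5040 arrangements.
Place the red book and the blue book at the ends in 2 ways, arrange the remaining 5 in 5! = 120 ways: 2·120 = 240.
Probability = 240/5040 = 1/21.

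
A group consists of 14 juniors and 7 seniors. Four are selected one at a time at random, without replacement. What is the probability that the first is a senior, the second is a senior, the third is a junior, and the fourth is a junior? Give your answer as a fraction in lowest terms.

91/1710

Multiply the conditional probabilities at each draw: 7/21 · 6/20 · 14/19 · 13/18 = 7644/143640 = 91/1710.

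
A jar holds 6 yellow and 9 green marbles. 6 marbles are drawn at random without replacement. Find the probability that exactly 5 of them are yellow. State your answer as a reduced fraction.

There are C(15,6) = 5005 ways to choose 6 from 15.
Selections with exactly 5 yellow: choose 5 of the 6 yellow and 1 of the 9 green, C(6,5)·C(9,1) = 6·9 = 54.
Probability = 54/5005.

54/5005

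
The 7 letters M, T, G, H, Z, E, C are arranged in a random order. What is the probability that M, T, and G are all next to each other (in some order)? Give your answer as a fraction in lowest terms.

There are 7! = 5040 arrangements.
Treat the three as one block: 5! placements × 3! orders within the block = 120·6 = 720.
Probability = 720/5040 = 1/7.

1/7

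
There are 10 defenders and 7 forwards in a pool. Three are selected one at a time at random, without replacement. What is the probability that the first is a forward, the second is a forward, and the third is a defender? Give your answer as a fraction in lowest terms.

7/68

Multiply the conditional probabilities at each draw: 7/17 · 6/16 · 10/15 = 420/4080 = 7/68.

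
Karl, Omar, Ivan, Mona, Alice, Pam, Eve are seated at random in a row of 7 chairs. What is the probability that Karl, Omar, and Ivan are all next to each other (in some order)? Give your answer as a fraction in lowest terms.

1/7

There are 7! = 5040 arrangements.
Treat the three as one block: 5! placements × 3! orders within the block = 120·6 = 720.
Probability = 720/5040 = 1/7.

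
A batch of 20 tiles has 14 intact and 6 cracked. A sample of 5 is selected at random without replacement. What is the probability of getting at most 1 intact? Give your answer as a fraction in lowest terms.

There are C(20,5) = 15504 ways to choose the 5.
Favorable selections (at most 1 intact): C(14,0)·C(6,5) + C(14,1)·C(6,4) = 6 + 210 = 216.
Probability = 216/15504 = 9/646.

9/646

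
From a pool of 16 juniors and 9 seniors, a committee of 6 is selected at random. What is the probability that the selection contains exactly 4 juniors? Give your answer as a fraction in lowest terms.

468/1265

Total number of selections: C(25,6) = 177100.
Selections with exactly 4 juniors: choose 4 of the 16 juniors and 2 of the 9 seniors, C(16,4)·C(9,2) = 1820·36 = 65520.
Probability = 65520/177100 = 468/1265.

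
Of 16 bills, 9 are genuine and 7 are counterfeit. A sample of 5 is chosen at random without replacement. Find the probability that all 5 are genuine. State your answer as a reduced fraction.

There are C(16,5) = 4368 possible selections.
Selections with all genuine: C(9,5) = 126.
Probability = 126/4368 = 3/104.

3/104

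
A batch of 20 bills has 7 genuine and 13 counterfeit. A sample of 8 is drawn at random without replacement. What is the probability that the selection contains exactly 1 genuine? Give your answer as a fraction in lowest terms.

There are C(20,8) = 125970 ways to choose 8 from 20.
Selections with exactly 1 genuine: choose 1 of the 7 genuine and 7 of the 13 counterfeit, C(7,1)·C(13,7) = 7·1716 = 12012.
Probability = 12012/125970 = 154/1615.

154/1615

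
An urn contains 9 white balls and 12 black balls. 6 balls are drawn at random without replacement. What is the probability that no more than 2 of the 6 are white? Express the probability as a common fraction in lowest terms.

154/323

Total selections: C(21,6) = 54264.
Favorable selections (no more than 2 white): C(9,0)·C(12,6) + C(9,1)·C(12,5) + C(9,2)·C(12,4) = 924 + 7128 + 17820 = 25872.
Probability = 25872/54264 = 154/323.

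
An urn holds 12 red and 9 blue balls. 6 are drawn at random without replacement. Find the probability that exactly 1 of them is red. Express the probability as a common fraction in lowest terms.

9/323

There are C(21,6) = 54264 ways to choose 6 from 21.
Selections with exactly 1 red: choose 1 of the 12 red and 5 of the 9 blue, C(12,1)·C(9,5) = 12·126 = 1512.
Probability = 1512/54264 = 9/323.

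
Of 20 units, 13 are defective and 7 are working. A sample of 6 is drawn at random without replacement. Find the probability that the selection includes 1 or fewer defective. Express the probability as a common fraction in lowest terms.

7/969

Total selections: C(20,6) = 38760.
Favorable selections (1 or fewer defective): C(13,0)·C(7,6) + C(13,1)·C(7,5) = 7 + 273 = 280.
Probability = 280/38760 = 7/969.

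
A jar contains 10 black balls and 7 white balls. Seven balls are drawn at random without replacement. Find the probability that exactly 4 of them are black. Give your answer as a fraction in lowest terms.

Total number of selections: C(17,7) = 19448.
Selections with exactly 4 black: choose 4 of the 10 black and 3 of the 7 white, C(10,4)·C(7,3) = 210·35 = 7350.
Probability = 7350/19448 = 3675/9724.

3675/9724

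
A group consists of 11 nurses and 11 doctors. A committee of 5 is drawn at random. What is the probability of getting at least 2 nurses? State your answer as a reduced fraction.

Total selections: C(22,5) = 26334.
Count the complement (fewer than 2 nurses): C(11,0)·C(11,5) + C(11,1)·C(11,4) = 462 + 3630 = 4092.
Probability = 1 − 4092/26334 = 22242/26334 = 337/399.

337/399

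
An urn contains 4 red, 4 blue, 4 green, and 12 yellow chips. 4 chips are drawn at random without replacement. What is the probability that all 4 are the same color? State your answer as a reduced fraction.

There are C(24,4) = 10626 ways to draw 4 chips.
All same color: C(4,4) + C(4,4) + C(4,4) + C(12,4) = 1 + 1 + 1 + 495 = 498.
Probability = 498/10626 = 83/1771.

83/1771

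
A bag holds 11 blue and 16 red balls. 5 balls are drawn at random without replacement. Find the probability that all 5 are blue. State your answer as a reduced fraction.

There are C(27,5) = 80730 possible selections.
Selections with all blue: C(11,5) = 462.
Probability = 462/80730 = 77/13455.

77/13455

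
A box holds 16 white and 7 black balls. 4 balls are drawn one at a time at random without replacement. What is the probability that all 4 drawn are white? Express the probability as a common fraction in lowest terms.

Multiply the conditional probabilities at each draw: 16/23 · 15/22 · 14/21 · 13/20 = 43680/212520 = 52/253.

52/253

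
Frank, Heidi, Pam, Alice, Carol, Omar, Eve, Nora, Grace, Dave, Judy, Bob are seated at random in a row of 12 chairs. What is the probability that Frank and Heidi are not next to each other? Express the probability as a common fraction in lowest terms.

5/6

There are 12! = 479001600 arrangements.
Arrangements with Frank and Heidi adjacent: 2·11! = 79833600.
So not adjacent: 479001600 − 79833600 = 399168000, probability 399168000/479001600 = 5/6.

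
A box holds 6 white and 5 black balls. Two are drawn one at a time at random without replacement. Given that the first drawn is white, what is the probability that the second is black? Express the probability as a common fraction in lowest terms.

After removing one white, 10 remain: 5 white and 5 black.
So the probability the next is black is 5/10 = 1/2.

1/2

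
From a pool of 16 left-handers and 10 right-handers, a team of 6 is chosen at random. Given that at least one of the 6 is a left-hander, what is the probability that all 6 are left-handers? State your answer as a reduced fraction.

286/8215

Work in counts. Selections with at least one left-hander: C(26,6) − C(10,6) = 230230 − 210 = 230020.
Of those, selections where all 6 are left-handers: C(16,6) = 8008.
Conditional probability = 8008/230020 = 286/8215.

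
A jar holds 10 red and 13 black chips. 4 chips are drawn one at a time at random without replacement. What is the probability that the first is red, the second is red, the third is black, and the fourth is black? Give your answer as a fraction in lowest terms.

117/1771

Multiply the conditional probabilities at each draw: 10/23 · 9/22 · 13/21 · 12/20 = 14040/212520 = 117/1771.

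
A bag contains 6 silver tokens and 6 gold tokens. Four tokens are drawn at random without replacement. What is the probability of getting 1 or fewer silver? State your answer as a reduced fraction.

Total selections: C(12,4) = 495.
Favorable selections (1 or fewer silver): C(6,0)·C(6,4) + C(6,1)·C(6,3) = 15 + 120 = 135.
Probability = 135/495 = 3/11.

3/11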